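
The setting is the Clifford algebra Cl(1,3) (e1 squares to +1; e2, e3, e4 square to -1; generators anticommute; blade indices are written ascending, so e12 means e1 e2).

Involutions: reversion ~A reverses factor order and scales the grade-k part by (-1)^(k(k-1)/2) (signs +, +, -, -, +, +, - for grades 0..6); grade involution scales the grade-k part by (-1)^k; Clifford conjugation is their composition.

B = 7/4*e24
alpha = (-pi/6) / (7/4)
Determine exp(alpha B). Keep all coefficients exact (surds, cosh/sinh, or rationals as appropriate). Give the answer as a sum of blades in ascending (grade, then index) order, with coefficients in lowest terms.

B^2 = (7/4)^2*(e24)^2 = 49/16*(-1) = -49/16 (a basis 2-blade squares to minus the product of its generators' squares).
B^2 = -49/16 — the negative square puts this in the circular regime; l = 7/4, alpha*l = -pi/6, so exp(alpha B) = cos(-pi/6) + (sin(-pi/6)/(7/4))*B = sqrt(3)/2 + (-2/7)*B.
Answer: sqrt(3)/2 - 1/2*e24


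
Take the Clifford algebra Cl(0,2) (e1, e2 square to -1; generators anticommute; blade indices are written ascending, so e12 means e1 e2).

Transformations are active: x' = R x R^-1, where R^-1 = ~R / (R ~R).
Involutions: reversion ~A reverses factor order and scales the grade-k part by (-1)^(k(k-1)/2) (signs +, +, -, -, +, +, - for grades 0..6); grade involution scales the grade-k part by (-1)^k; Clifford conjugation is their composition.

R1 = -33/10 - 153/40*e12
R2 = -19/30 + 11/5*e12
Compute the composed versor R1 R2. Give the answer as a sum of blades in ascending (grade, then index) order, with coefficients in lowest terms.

Distribute over the terms of R1 (each basis-blade product reordered to ascending indices, repeated generators contracted through their squares):
(-33/10) R2 = 209/100 - 363/50*e12
(-153/40*e12) R2 = 1683/200 + 969/400*e12
Summing the partial products and collecting blades:
Answer: 2101/200 - 387/80*e12


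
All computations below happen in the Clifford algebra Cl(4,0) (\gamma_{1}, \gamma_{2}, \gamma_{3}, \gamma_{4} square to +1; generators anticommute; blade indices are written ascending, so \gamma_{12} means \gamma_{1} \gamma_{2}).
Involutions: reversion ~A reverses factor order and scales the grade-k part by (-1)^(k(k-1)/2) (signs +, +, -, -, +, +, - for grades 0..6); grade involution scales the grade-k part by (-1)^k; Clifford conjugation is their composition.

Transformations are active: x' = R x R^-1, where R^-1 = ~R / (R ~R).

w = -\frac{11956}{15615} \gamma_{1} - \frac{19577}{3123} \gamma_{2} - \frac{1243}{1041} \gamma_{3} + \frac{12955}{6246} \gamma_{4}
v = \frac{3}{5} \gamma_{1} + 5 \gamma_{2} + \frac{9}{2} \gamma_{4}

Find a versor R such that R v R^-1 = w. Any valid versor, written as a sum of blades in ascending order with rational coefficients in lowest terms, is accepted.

Since q(v) = q(w) = \frac{4561}{100}, the sum R = v + w = -\frac{2587}{15615} \gamma_{1} - \frac{3962}{3123} \gamma_{2} - \frac{1243}{1041} \gamma_{3} + \frac{20531}{3123} \gamma_{4} does the job whenever invertible.
Answer: -\frac{2587}{15615} \gamma_{1} - \frac{3962}{3123} \gamma_{2} - \frac{1243}{1041} \gamma_{3} + \frac{20531}{3123} \gamma_{4}


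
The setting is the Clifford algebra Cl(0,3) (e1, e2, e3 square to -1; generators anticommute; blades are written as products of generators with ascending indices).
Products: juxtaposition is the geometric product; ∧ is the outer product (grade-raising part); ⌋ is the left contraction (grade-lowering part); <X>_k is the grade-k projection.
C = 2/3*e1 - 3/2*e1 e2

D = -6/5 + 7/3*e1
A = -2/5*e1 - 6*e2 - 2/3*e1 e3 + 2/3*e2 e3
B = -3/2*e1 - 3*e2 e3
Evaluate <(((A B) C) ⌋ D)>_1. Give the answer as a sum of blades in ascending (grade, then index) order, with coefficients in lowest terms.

step 1: 7/5 - 17*e3 - 7*e1 e2 + 1/5*e1 e2 e3
step 2: -21/2 + 14/15*e1 - 14/3*e2 + 3/10*e3 - 21/10*e1 e2 + 34/3*e1 e3 - 2/15*e2 e3 + 51/2*e1 e2 e3
step 3: 469/45 - 49/2*e1
step 4: -49/2*e1
Answer: -49/2*e1


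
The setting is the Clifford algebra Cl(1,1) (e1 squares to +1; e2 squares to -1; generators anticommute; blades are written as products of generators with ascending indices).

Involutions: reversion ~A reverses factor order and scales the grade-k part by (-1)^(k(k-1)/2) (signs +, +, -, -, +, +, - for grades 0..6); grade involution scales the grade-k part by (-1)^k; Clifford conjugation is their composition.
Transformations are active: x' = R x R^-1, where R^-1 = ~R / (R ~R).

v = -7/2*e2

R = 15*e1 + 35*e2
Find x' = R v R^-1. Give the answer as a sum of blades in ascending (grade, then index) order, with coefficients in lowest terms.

~R = 15*e1 + 35*e2, and R ~R = -1000, so R^-1 = ~R / (-1000).
R v = 245/2 - 105/2*e1 e2
Answer: -147/40*e1 - 203/40*e2


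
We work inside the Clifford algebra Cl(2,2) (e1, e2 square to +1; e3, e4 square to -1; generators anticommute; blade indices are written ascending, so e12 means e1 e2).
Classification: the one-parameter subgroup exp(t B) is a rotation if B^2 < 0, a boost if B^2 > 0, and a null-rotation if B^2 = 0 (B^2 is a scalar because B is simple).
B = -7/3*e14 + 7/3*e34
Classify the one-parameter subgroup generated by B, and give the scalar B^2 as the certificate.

B^2 term by term: the squares give (-7/3)^2*(e14)^2 + (7/3)^2*(e34)^2 = 49/9*(+1) + 49/9*(-1) = 0 (each basis 2-blade squares to minus the product of its generators' squares); cross terms between blades sharing an index anticommute and cancel. So B^2 = 0.
Answer: null-rotation, certificate B^2 = 0. One invariant decides it: the square 0 survives every conjugation, and its sign is exactly the classification.


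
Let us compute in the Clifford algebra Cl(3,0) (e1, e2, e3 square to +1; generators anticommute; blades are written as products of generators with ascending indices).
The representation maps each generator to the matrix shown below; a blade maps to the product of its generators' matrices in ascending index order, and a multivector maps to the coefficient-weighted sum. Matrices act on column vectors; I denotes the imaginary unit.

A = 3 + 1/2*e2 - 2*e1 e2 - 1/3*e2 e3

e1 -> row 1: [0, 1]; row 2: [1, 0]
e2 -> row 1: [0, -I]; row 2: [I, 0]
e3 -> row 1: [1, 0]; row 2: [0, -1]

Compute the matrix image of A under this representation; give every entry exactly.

Bivector images (products of the table entries): rho(e1 e2) = rho(e1)rho(e2) = row 1: [I, 0]; row 2: [0, -I]; rho(e2 e3) = rho(e2)rho(e3) = row 1: [0, I]; row 2: [I, 0].
M = (3)*1 + (1/2)*rho(e2) + (-2)*rho(e1 e2) + (-1/3)*rho(e2 e3), summed entrywise (1 is the identity matrix):
Answer: row 1: [3 - 2*I, -5*I/6]; row 2: [I/6, 3 + 2*I]


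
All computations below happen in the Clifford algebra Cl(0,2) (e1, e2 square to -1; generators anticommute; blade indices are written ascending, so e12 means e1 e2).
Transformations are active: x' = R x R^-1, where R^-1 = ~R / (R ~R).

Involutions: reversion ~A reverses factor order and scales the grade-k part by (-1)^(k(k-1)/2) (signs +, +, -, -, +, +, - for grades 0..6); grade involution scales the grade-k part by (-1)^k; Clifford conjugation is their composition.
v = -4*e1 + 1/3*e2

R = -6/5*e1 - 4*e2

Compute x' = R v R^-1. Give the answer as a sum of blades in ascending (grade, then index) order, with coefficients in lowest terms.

~R = -6/5*e1 - 4*e2, and R ~R = -436/25, so R^-1 = ~R / (-436/25).
R v = -52/15 - 82/5*e12
Answer: 384/109*e1 - 629/327*e2


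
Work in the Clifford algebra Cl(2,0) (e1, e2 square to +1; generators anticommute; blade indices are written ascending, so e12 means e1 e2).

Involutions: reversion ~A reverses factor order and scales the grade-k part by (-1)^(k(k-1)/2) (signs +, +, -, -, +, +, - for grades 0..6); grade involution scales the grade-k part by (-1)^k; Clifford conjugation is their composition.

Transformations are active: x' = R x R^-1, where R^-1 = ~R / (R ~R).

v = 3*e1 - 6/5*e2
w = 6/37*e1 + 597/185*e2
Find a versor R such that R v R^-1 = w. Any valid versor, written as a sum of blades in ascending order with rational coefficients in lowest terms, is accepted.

Since q(v) = q(w) = 261/25, the sum R = v + w = 117/37*e1 + 75/37*e2 does the job whenever invertible.
Answer: 117/37*e1 + 75/37*e2


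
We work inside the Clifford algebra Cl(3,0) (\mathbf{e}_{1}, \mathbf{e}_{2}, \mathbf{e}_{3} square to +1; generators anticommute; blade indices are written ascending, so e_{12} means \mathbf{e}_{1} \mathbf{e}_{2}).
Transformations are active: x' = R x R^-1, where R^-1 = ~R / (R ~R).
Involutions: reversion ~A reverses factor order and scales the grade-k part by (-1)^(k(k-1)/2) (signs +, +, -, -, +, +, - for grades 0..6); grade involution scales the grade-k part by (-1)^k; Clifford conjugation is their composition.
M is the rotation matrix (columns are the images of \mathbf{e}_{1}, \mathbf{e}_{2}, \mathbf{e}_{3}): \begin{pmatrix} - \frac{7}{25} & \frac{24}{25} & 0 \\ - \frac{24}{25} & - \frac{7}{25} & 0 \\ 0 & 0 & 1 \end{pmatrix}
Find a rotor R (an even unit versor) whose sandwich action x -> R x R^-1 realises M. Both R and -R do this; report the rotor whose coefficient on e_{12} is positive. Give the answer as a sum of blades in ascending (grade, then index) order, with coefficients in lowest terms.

Method: write R = a + b12*e_{12} + b13*e_{13} + b23*e_{23} with a^2 + b12^2 + b13^2 + b23^2 = 1 (so R^-1 = ~R). Expanding the columns R e_j ~R gives tr M = 4a^2 - 1 and, from the antisymmetric part, M21 - M12 = -4a*b12, M13 - M31 = 4a*b13, M32 - M23 = -4a*b23.
Here tr M = \frac{11}{25}, so a^2 = (1 + tr M)/4 = \frac{9}{25} and a = ±\frac{3}{5}. Taking a = \frac{3}{5}: M21 - M12 = -\frac{48}{25}, M13 - M31 = 0, M32 - M23 = 0, giving b12 = \frac{4}{5}, b13 = 0, b23 = 0, i.e. R = \frac{3}{5} + \frac{4}{5} e_{12}.
Its e_{12} coefficient is already positive.
Answer: \frac{3}{5} + \frac{4}{5} e_{12}. Note: both R and -R realise this M (trace \frac{11}{25}); the covering map identifies them, and the e_{12}-coefficient sign is the tie-breaker.


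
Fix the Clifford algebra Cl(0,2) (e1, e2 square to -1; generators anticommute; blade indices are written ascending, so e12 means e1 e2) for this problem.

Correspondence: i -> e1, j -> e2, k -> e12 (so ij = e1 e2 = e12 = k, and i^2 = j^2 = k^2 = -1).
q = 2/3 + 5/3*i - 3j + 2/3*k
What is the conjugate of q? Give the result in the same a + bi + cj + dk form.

In blades: q = 2/3 + 5/3*e1 - 3*e2 + 2/3*e12.
Conjugation here is Clifford conjugation: the scalar is fixed and the grade-1 and grade-2 blades all flip sign, giving 2/3 - 5/3*e1 + 3*e2 - 2/3*e12; translating back:
Answer: 2/3 - 5/3*i + 3j - 2/3*k


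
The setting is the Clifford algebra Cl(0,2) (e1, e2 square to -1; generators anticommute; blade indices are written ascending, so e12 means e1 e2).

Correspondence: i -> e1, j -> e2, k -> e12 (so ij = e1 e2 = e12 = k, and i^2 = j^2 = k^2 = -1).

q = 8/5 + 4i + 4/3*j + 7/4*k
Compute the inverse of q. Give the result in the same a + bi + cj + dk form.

In blades: q = 8/5 + 4*e1 + 4/3*e2 + 7/4*e12.
With qbar = 8/5 - 4*e1 - 4/3*e2 - 7/4*e12 (scalar fixed, mapped units negated), q qbar = 84241/3600 (the sum of squared coefficients), so q^-1 = qbar / (84241/3600) = 5760/84241 - 14400/84241*e1 - 4800/84241*e2 - 6300/84241*e12; translating back:
Answer: 5760/84241 - 14400/84241*i - 4800/84241*j - 6300/84241*k


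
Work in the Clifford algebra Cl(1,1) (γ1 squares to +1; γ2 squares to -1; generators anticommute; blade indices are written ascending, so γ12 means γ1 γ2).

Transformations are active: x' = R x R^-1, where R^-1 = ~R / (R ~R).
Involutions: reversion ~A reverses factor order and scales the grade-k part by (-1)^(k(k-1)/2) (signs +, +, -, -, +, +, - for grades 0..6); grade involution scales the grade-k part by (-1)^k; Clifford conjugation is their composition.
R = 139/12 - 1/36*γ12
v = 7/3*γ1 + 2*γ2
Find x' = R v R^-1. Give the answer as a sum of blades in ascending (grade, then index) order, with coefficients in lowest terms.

~R = 139/12 + 1/36*γ12, and R ~R = 10868/81, so R^-1 = ~R / (10868/81).
R v = 325/12*γ1 + 2509/108*γ2
Answer: 47009/20064*γ1 + 13451/6688*γ2


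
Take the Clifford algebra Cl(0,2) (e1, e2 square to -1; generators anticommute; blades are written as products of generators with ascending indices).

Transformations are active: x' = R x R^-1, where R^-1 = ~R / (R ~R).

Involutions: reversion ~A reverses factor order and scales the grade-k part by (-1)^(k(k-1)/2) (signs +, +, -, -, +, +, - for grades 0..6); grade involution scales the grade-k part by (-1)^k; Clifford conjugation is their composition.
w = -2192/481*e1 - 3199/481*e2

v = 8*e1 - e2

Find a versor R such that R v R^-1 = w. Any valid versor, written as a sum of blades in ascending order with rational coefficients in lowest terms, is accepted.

Construction: equal norms (both -65) license R = v + w = 1656/481*e1 - 3680/481*e2 — nothing changes along that direction, while (v - w)/2 changes sign, so v maps onto w.
Answer: 1656/481*e1 - 3680/481*e2


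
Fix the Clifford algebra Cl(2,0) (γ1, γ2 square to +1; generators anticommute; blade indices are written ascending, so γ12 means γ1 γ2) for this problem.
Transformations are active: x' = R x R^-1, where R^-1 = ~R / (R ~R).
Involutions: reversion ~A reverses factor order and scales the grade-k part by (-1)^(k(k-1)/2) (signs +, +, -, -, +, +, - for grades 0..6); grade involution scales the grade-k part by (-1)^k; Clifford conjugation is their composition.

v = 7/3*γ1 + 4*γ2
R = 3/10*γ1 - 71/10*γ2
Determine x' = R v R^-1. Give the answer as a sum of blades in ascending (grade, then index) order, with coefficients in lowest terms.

~R = 3/10*γ1 - 71/10*γ2, and R ~R = 101/2, so R^-1 = ~R / (101/2).
R v = -277/10 + 533/30*γ12
Answer: -20168/7575*γ1 + 9567/2525*γ2


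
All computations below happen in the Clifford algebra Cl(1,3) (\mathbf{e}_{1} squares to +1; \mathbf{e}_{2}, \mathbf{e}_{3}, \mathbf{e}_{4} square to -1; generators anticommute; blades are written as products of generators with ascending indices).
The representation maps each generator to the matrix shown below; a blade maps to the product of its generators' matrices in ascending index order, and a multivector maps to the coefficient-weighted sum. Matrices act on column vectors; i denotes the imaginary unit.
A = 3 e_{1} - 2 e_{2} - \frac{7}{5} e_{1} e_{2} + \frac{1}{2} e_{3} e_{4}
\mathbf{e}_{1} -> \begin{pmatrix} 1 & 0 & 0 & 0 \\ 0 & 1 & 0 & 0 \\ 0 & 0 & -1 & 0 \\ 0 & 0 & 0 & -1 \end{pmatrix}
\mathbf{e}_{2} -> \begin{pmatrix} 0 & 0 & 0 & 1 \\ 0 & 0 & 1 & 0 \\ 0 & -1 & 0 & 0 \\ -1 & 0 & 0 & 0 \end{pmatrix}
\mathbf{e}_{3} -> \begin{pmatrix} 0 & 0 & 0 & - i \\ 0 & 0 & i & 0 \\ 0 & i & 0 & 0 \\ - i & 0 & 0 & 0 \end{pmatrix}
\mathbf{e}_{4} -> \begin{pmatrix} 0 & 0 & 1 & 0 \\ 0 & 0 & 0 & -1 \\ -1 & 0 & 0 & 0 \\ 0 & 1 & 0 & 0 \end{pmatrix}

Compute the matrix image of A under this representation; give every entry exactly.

Bivector images (products of the table entries): rho(e_{1} e_{2}) = rho(\mathbf{e}_{1})rho(\mathbf{e}_{2}) = \begin{pmatrix} 0 & 0 & 0 & 1 \\ 0 & 0 & 1 & 0 \\ 0 & 1 & 0 & 0 \\ 1 & 0 & 0 & 0 \end{pmatrix}; rho(e_{3} e_{4}) = rho(\mathbf{e}_{3})rho(\mathbf{e}_{4}) = \begin{pmatrix} 0 & - i & 0 & 0 \\ - i & 0 & 0 & 0 \\ 0 & 0 & 0 & - i \\ 0 & 0 & - i & 0 \end{pmatrix}.
M = (3)*rho(e_{1}) + (-2)*rho(e_{2}) + (-\frac{7}{5})*rho(e_{1} e_{2}) + (\frac{1}{2})*rho(e_{3} e_{4}), summed entrywise:
Answer: \begin{pmatrix} 3 & - \frac{i}{2} & 0 & - \frac{17}{5} \\ - \frac{i}{2} & 3 & - \frac{17}{5} & 0 \\ 0 & \frac{3}{5} & -3 & - \frac{i}{2} \\ \frac{3}{5} & 0 & - \frac{i}{2} & -3 \end{pmatrix}


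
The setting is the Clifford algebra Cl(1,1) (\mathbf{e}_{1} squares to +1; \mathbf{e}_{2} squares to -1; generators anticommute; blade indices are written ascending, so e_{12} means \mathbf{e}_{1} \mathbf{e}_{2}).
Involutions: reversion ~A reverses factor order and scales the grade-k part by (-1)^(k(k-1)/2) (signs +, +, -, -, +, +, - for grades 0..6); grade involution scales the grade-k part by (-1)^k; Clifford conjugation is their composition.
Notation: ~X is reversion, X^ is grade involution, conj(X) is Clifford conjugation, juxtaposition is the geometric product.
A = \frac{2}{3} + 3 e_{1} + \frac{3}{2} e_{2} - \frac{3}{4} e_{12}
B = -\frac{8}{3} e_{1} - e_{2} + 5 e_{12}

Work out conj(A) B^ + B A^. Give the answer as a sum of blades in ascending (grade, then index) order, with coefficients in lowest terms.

first term: -\frac{11}{4} - \frac{233}{36} e_{1} - \frac{49}{3} e_{2} + \frac{13}{3} e_{12}
second term: \frac{11}{4} + \frac{233}{36} e_{1} + \frac{49}{3} e_{2} + \frac{13}{3} e_{12}
Answer: \frac{26}{3} e_{12}


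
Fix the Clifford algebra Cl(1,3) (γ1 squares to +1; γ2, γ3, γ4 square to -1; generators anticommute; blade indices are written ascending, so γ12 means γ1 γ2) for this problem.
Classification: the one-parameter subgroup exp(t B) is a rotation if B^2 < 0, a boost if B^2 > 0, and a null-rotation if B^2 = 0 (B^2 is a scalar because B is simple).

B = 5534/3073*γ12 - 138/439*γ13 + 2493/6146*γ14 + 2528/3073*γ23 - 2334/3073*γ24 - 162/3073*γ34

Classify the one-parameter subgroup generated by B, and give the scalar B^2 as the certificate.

B^2 term by term: the squares give (5534/3073)^2*(γ12)^2 + (-138/439)^2*(γ13)^2 + (2493/6146)^2*(γ14)^2 + (2528/3073)^2*(γ23)^2 + (-2334/3073)^2*(γ24)^2 + (-162/3073)^2*(γ34)^2 = 30625156/9443329*(+1) + 19044/192721*(+1) + 6215049/37773316*(+1) + 6390784/9443329*(-1) + 5447556/9443329*(-1) + 26244/9443329*(-1) = 9/4 (each basis 2-blade squares to minus the product of its generators' squares); cross terms between blades sharing an index anticommute and cancel; the commuting (index-disjoint) pairs give grade-4 terms 2*c*c'*(blade product), which cancel blade by blade — γ1234: -1793016/9443329 - 644184/1349047 + 6302304/9443329 = 0 — confirming B is simple. So B^2 = 9/4.
Answer: boost, certificate B^2 = 9/4. Note: conjugating B changes its blade decomposition but never the scalar B^2 = 9/4, whose sign settles the classification.


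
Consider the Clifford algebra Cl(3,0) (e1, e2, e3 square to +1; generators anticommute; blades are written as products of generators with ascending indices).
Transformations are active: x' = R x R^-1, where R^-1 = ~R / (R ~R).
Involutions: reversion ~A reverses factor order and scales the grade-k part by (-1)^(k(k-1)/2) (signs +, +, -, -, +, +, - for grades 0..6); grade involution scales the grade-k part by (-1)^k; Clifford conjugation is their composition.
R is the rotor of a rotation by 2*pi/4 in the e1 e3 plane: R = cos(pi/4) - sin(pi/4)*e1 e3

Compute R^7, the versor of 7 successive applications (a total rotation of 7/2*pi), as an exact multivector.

Rotor phase runs at HALF the rotation angle; powers of one rotor simply add phase, so after 7 steps in e1 e3 the phase is 7*pi/4 = 7*pi/4 and R^7 = cos(7*pi/4) - sin(7*pi/4)*e1 e3.
cos(7*pi/4) = sqrt(2)/2 and sin(7*pi/4) = -sqrt(2)/2, so R^7 = sqrt(2)/2 + sqrt(2)/2*e1 e3. The net rotation is 3/2*pi (after discarding 1 full turn, each of which contributes a factor -1 to the rotor); the rotor keeps the half-angle phase exactly.
Answer: sqrt(2)/2 + sqrt(2)/2*e1 e3


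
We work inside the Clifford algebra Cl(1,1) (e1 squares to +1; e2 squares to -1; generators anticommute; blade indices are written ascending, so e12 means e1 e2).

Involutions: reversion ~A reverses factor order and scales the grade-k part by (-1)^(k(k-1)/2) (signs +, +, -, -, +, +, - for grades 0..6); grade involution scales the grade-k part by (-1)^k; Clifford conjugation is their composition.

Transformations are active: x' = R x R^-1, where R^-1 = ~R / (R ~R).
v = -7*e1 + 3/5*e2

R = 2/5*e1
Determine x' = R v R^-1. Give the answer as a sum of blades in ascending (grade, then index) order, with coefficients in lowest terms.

~R = 2/5*e1, and R ~R = 4/25, so R^-1 = ~R / (4/25).
R v = -14/5 + 6/25*e12
Answer: -7*e1 - 3/5*e2


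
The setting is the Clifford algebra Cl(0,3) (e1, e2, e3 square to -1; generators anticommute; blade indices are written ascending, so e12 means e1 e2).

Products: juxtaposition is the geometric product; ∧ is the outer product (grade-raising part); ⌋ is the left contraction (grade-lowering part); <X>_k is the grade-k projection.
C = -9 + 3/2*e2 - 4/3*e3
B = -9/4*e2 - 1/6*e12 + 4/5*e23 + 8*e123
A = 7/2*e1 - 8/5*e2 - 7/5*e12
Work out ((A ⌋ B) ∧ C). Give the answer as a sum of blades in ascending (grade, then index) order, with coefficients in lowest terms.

step 1: -23/6 + 4/15*e1 + 7/12*e2 + 312/25*e3 - 64/5*e13 - 28*e23
step 2: 69/2 - 12/5*e1 - 11*e2 - 24122/225*e3 + 2/5*e12 + 5168/45*e13 + 52313/225*e23 + 96/5*e123
Answer: 69/2 - 12/5*e1 - 11*e2 - 24122/225*e3 + 2/5*e12 + 5168/45*e13 + 52313/225*e23 + 96/5*e123


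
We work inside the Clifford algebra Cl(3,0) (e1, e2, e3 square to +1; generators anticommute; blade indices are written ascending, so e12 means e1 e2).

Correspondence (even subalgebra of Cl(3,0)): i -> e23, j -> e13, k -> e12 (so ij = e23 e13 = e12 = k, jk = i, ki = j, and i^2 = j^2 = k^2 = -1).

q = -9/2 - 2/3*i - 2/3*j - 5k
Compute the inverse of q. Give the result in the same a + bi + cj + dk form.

In blades: q = -9/2 - 5*e12 - 2/3*e13 - 2/3*e23.
With qbar = -9/2 + 5*e12 + 2/3*e13 + 2/3*e23 (scalar fixed, mapped units negated), q qbar = 1661/36 (the sum of squared coefficients), so q^-1 = qbar / (1661/36) = -162/1661 + 180/1661*e12 + 24/1661*e13 + 24/1661*e23; translating back:
Answer: -162/1661 + 24/1661*i + 24/1661*j + 180/1661*k


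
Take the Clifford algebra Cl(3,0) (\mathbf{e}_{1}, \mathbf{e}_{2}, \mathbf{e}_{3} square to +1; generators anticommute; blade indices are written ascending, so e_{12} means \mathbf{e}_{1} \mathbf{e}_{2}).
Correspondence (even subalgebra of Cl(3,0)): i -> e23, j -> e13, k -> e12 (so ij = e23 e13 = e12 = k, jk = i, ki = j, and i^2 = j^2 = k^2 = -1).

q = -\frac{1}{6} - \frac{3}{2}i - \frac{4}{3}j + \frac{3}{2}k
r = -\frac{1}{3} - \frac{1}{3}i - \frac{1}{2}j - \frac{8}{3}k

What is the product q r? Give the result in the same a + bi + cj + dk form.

In blades: q = -\frac{1}{6} + \frac{3}{2} e_{12} - \frac{4}{3} e_{13} - \frac{3}{2} e_{23}, r = -\frac{1}{3} - \frac{8}{3} e_{12} - \frac{1}{2} e_{13} - \frac{1}{3} e_{23}.
Distribute q over r term by term (generator squares from the signature, products reordered to ascending indices): (-\frac{1}{6})*r = \frac{1}{18} + \frac{4}{9} e_{12} + \frac{1}{12} e_{13} + \frac{1}{18} e_{23}; (\frac{3}{2} e_{12})*r = 4 - \frac{1}{2} e_{12} - \frac{1}{2} e_{13} + \frac{3}{4} e_{23}; (-\frac{4}{3} e_{13})*r = -\frac{2}{3} - \frac{4}{9} e_{12} + \frac{4}{9} e_{13} + \frac{32}{9} e_{23}; (-\frac{3}{2} e_{23})*r = -\frac{1}{2} + \frac{3}{4} e_{12} - 4 e_{13} + \frac{1}{2} e_{23}.
Sum: \frac{26}{9} + \frac{1}{4} e_{12} - \frac{143}{36} e_{13} + \frac{175}{36} e_{23}; translating back through the correspondence:
Answer: \frac{26}{9} + \frac{175}{36}i - \frac{143}{36}j + \frac{1}{4}k


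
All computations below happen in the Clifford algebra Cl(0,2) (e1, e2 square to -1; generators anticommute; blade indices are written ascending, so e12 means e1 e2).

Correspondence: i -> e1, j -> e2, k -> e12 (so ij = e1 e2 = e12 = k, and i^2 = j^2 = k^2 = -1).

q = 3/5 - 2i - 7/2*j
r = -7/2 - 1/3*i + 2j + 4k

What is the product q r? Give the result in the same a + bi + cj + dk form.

In blades: q = 3/5 - 2*e1 - 7/2*e2, r = -7/2 - 1/3*e1 + 2*e2 + 4*e12.
Distribute q over r term by term (generator squares from the signature, products reordered to ascending indices): (3/5)*r = -21/10 - 1/5*e1 + 6/5*e2 + 12/5*e12; (-2*e1)*r = -2/3 + 7*e1 + 8*e2 - 4*e12; (-7/2*e2)*r = 7 - 14*e1 + 49/4*e2 - 7/6*e12.
Sum: 127/30 - 36/5*e1 + 429/20*e2 - 83/30*e12; translating back through the correspondence:
Answer: 127/30 - 36/5*i + 429/20*j - 83/30*k


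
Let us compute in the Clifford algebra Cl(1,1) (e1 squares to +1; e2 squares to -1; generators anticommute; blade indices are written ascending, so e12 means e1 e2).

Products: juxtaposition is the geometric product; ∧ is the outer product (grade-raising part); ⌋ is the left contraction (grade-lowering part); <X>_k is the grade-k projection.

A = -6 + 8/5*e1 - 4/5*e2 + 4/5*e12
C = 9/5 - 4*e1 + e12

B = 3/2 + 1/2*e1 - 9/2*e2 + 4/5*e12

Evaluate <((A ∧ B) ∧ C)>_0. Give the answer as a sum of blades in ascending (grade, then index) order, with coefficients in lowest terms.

step 1: -9 - 3/5*e1 + 129/5*e2 - 52/5*e12
step 2: -81/5 + 873/25*e1 + 1161/25*e2 + 1887/25*e12
step 3: -81/5
Answer: -81/5


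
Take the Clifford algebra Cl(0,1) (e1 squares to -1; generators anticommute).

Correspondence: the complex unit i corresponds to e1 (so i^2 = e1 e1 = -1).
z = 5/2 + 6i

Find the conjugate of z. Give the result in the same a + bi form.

In blades: z = 5/2 + 6*e1.
Conjugation here is Clifford conjugation: the scalar is fixed and the grade-1 and grade-2 blades all flip sign, giving 5/2 - 6*e1; translating back:
Answer: 5/2 - 6i


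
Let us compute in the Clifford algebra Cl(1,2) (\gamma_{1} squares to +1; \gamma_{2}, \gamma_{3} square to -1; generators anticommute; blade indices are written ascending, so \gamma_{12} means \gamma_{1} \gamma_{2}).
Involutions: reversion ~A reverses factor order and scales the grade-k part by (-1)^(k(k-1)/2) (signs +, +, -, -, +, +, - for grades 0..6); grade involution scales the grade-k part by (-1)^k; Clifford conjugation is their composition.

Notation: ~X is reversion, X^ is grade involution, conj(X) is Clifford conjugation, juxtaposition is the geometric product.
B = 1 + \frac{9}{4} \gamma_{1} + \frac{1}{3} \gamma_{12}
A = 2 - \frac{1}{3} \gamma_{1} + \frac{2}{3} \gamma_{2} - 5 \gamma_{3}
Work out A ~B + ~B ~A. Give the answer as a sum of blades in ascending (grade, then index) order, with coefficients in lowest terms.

first term: \frac{5}{4} + \frac{71}{18} \gamma_{1} + \frac{7}{9} \gamma_{2} - 5 \gamma_{3} - \frac{13}{6} \gamma_{12} + \frac{45}{4} \gamma_{13} + \frac{5}{3} \gamma_{123}
second term: \frac{5}{4} + \frac{79}{18} \gamma_{1} + \frac{5}{9} \gamma_{2} - 5 \gamma_{3} + \frac{5}{6} \gamma_{12} - \frac{45}{4} \gamma_{13} + \frac{5}{3} \gamma_{123}
Answer: \frac{5}{2} + \frac{25}{3} \gamma_{1} + \frac{4}{3} \gamma_{2} - 10 \gamma_{3} - \frac{4}{3} \gamma_{12} + \frac{10}{3} \gamma_{123}


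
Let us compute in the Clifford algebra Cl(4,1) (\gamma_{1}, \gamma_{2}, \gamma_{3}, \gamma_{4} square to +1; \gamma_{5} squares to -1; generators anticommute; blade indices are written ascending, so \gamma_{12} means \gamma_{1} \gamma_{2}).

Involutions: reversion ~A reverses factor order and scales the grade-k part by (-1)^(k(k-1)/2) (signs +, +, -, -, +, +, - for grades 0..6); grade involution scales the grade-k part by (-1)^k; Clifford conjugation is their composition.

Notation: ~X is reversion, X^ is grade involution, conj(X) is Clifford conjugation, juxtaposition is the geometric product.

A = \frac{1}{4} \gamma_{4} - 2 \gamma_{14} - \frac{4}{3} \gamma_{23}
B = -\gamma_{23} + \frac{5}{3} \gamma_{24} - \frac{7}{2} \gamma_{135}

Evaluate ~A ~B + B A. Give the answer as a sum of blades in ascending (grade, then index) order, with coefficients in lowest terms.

first term: -\frac{4}{3} + \frac{5}{12} \gamma_{2} + \frac{10}{3} \gamma_{12} + \frac{20}{9} \gamma_{34} + \frac{14}{3} \gamma_{125} + \frac{1}{4} \gamma_{234} + 7 \gamma_{345} + 2 \gamma_{1234} + \frac{7}{8} \gamma_{1345}
second term: -\frac{4}{3} + \frac{5}{12} \gamma_{2} - \frac{10}{3} \gamma_{12} - \frac{20}{9} \gamma_{34} - \frac{14}{3} \gamma_{125} - \frac{1}{4} \gamma_{234} - 7 \gamma_{345} + 2 \gamma_{1234} + \frac{7}{8} \gamma_{1345}
Answer: -\frac{8}{3} + \frac{5}{6} \gamma_{2} + 4 \gamma_{1234} + \frac{7}{4} \gamma_{1345}


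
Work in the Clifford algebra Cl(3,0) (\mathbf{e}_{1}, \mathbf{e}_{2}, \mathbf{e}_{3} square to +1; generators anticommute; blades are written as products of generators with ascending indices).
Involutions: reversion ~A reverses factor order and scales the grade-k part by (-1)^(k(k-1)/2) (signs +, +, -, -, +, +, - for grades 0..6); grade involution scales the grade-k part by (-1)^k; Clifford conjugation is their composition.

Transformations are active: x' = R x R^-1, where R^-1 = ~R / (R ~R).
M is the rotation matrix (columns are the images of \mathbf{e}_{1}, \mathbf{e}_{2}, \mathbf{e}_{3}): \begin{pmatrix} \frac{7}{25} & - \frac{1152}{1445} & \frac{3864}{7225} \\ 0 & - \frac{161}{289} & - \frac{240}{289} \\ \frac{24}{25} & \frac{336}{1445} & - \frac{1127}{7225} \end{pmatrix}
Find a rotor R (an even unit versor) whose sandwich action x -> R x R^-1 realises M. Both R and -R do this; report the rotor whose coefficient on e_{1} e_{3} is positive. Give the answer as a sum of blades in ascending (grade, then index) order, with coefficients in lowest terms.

Method: write R = a + b12*e_{1} e_{2} + b13*e_{1} e_{3} + b23*e_{2} e_{3} with a^2 + b12^2 + b13^2 + b23^2 = 1 (so R^-1 = ~R). Expanding the columns R e_j ~R gives tr M = 4a^2 - 1 and, from the antisymmetric part, M21 - M12 = -4a*b12, M13 - M31 = 4a*b13, M32 - M23 = -4a*b23.
Here tr M = -\frac{3129}{7225}, so a^2 = (1 + tr M)/4 = \frac{1024}{7225} and a = ±\frac{32}{85}. Taking a = \frac{32}{85}: M21 - M12 = \frac{1152}{1445}, M13 - M31 = -\frac{3072}{7225}, M32 - M23 = \frac{1536}{1445}, giving b12 = -\frac{9}{17}, b13 = -\frac{24}{85}, b23 = -\frac{12}{17}, i.e. R = \frac{32}{85} - \frac{9}{17} e_{1} e_{2} - \frac{24}{85} e_{1} e_{3} - \frac{12}{17} e_{2} e_{3}.
Its e_{1} e_{3} coefficient is negative, so report the other preimage -R.
Answer: -\frac{32}{85} + \frac{9}{17} e_{1} e_{2} + \frac{24}{85} e_{1} e_{3} + \frac{12}{17} e_{2} e_{3}. Recall the cover is two-to-one: with M of trace -\frac{3129}{7225}, both preimages act alike, and the stated e_{1} e_{3} sign chooses the sheet.


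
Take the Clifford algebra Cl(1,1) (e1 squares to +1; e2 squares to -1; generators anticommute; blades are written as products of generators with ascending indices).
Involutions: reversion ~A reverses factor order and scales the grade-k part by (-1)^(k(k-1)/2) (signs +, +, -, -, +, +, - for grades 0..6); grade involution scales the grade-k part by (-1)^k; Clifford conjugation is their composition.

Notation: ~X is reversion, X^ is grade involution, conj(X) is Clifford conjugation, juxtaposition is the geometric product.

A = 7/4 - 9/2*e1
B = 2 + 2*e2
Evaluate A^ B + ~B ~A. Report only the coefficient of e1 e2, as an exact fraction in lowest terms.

first term: 7/2 + 9*e1 + 7/2*e2 + 9*e1 e2
second term: 7/2 - 9*e1 + 7/2*e2 + 9*e1 e2
Answer: 18


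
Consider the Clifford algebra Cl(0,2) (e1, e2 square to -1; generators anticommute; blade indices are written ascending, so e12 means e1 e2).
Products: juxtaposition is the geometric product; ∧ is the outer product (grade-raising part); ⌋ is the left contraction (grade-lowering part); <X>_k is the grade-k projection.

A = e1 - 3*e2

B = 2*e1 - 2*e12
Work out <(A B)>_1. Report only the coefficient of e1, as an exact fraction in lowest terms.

step 1: -2 + 6*e1 + 2*e2 + 6*e12
step 2: 6*e1 + 2*e2
Answer: 6


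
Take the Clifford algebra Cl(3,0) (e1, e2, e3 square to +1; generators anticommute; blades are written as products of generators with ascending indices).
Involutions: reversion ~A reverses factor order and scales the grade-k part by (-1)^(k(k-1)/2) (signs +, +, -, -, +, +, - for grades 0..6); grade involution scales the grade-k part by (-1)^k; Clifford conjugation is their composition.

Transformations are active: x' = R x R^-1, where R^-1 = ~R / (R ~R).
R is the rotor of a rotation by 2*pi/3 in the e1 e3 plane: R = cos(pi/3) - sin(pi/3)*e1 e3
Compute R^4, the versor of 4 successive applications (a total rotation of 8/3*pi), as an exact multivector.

Half-angle bookkeeping: 4 applications in e1 e3 add up to rotor phase 4*pi/3 = 4*pi/3, so R^4 = cos(4*pi/3) - sin(4*pi/3)*e1 e3.
cos(4*pi/3) = -1/2 and sin(4*pi/3) = -sqrt(3)/2, so R^4 = -1/2 + sqrt(3)/2*e1 e3. The net rotation is 2/3*pi (after discarding 1 full turn, each of which contributes a factor -1 to the rotor); the rotor keeps the half-angle phase exactly.
Answer: -1/2 + sqrt(3)/2*e1 e3


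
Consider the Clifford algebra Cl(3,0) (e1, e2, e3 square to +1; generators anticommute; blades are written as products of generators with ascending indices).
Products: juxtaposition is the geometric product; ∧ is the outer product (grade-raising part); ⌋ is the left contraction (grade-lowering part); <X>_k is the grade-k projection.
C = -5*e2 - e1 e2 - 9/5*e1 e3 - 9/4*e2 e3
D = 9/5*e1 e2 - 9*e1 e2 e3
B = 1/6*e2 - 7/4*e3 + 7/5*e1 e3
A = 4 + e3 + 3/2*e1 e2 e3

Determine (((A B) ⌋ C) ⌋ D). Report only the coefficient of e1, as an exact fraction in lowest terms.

step 1: -7/4 - 7/5*e1 + 83/30*e2 - 7*e3 - 21/8*e1 e2 + 107/20*e1 e3 - 1/6*e2 e3
step 2: -2161/300 - 59/6*e1 - 28/5*e2 - 741/200*e3 + 7/4*e1 e2 + 63/20*e1 e3 + 63/16*e2 e3
step 3: -63/20 + 18207/400*e1 - 921/20*e2 + 63/4*e3 + 20379/1000*e1 e2 - 252/5*e1 e3 + 177/2*e2 e3 + 6483/100*e1 e2 e3
Answer: 18207/400


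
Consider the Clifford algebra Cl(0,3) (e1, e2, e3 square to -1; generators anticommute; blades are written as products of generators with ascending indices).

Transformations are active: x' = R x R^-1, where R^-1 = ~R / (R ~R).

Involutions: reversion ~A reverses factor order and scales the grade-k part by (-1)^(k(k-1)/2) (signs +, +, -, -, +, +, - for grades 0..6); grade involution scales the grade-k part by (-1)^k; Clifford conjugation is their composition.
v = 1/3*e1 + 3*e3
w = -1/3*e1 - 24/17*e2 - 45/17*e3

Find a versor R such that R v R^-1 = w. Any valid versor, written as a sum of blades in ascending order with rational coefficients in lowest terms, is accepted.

The midline construction: v and w both square to -82/9, so reflecting in their sum -24/17*e2 + 6/17*e3 exchanges them.
Answer: -24/17*e2 + 6/17*e3


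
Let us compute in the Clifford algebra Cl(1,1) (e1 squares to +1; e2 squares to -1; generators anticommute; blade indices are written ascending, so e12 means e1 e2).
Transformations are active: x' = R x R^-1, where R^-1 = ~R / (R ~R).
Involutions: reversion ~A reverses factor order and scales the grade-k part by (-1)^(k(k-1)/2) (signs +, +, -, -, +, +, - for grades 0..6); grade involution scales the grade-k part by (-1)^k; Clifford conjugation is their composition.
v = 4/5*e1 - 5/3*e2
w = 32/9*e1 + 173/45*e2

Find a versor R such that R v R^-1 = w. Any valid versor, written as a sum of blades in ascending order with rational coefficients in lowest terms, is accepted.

Since q(v) = q(w) = -481/225, the sum R = v + w = 196/45*e1 + 98/45*e2 does the job whenever invertible.
Answer: 196/45*e1 + 98/45*e2


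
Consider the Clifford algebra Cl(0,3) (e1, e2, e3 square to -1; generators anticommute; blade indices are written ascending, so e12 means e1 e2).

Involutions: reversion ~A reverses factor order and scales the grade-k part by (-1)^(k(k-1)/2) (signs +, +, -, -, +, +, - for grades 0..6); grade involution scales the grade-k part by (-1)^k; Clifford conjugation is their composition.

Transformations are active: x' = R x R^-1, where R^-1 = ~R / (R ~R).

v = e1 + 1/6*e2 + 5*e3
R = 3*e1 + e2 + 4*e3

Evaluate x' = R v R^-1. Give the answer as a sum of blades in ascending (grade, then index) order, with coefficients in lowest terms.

~R = 3*e1 + e2 + 4*e3, and R ~R = -26, so R^-1 = ~R / (-26).
R v = -139/6 - 1/2*e12 + 11*e13 + 13/3*e23
Answer: 113/26*e1 + 21/13*e2 + 83/39*e3


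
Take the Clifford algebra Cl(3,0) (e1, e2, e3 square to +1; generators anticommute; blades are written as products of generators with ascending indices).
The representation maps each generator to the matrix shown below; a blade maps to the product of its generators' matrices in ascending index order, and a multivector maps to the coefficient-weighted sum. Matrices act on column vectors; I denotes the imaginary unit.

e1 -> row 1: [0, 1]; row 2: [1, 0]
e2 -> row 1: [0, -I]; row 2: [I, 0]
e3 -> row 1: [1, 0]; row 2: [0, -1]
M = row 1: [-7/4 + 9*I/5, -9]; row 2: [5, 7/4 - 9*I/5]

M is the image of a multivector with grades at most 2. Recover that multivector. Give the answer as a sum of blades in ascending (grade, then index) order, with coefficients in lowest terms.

Method: 1, rho(e1), rho(e2), rho(e3) form a trace-orthogonal basis of the 2x2 complex matrices (tr(X Y) = 2 if X = Y, else 0), so M = m0*1 + m1*rho(e1) + m2*rho(e2) + m3*rho(e3) with m0 = tr(M)/2 = 0, m1 = tr(M rho(e1))/2 = -2, m2 = tr(M rho(e2))/2 = -7*I, m3 = tr(M rho(e3))/2 = -7/4 + 9*I/5.
Multiplying table entries, the bivector images are rho(e1 e2) = I*rho(e3), rho(e1 e3) = -I*rho(e2), rho(e2 e3) = I*rho(e1); with real blade coefficients the real parts of m0..m3 are the coefficients of 1, e1, e2, e3 and the imaginary parts give the bivectors (e2 e3: Im m1, e1 e3: -Im m2, e1 e2: Im m3).
Answer: -2*e1 - 7/4*e3 + 9/5*e1 e2 + 7*e1 e3


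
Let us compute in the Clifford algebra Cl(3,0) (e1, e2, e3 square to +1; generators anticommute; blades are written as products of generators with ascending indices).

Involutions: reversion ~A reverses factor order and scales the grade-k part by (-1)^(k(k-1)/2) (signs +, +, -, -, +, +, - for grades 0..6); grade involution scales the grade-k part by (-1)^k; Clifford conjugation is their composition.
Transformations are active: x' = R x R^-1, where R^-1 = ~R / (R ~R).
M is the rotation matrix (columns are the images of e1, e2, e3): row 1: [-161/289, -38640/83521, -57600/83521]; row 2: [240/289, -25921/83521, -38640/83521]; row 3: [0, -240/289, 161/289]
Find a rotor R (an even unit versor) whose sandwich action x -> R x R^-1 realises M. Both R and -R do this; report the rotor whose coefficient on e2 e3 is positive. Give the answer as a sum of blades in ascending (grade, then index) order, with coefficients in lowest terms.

Method: write R = a + b12*e1 e2 + b13*e1 e3 + b23*e2 e3 with a^2 + b12^2 + b13^2 + b23^2 = 1 (so R^-1 = ~R). Expanding the columns R e_j ~R gives tr M = 4a^2 - 1 and, from the antisymmetric part, M21 - M12 = -4a*b12, M13 - M31 = 4a*b13, M32 - M23 = -4a*b23.
Here tr M = -25921/83521, so a^2 = (1 + tr M)/4 = 14400/83521 and a = ±120/289. Taking a = 120/289: M21 - M12 = 108000/83521, M13 - M31 = -57600/83521, M32 - M23 = -30720/83521, giving b12 = -225/289, b13 = -120/289, b23 = 64/289, i.e. R = 120/289 - 225/289*e1 e2 - 120/289*e1 e3 + 64/289*e2 e3.
Its e2 e3 coefficient is already positive.
Answer: 120/289 - 225/289*e1 e2 - 120/289*e1 e3 + 64/289*e2 e3. Recall the cover is two-to-one: with M of trace -25921/83521, both preimages act alike, and the stated e2 e3 sign chooses the sheet.


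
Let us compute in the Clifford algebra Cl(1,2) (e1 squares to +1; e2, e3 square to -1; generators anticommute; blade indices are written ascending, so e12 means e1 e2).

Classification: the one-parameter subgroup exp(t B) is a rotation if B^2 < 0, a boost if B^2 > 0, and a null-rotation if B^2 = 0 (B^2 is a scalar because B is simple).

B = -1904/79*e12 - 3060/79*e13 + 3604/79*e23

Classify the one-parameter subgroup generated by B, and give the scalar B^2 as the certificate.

B^2 term by term: the squares give (-1904/79)^2*(e12)^2 + (-3060/79)^2*(e13)^2 + (3604/79)^2*(e23)^2 = 3625216/6241*(+1) + 9363600/6241*(+1) + 12988816/6241*(-1) = 0 (each basis 2-blade squares to minus the product of its generators' squares); cross terms between blades sharing an index anticommute and cancel. So B^2 = 0.
Answer: null-rotation, certificate B^2 = 0. The class reads off the invariant scalar 0 directly.


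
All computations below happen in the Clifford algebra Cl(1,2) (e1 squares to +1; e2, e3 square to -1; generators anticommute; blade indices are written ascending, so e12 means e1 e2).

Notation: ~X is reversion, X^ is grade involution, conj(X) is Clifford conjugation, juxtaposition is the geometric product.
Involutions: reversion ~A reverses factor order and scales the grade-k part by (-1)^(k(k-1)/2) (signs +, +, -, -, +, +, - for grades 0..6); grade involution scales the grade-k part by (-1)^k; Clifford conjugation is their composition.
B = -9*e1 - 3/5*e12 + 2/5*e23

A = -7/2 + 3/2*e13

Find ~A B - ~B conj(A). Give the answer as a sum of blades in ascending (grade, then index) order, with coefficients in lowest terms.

first term: 63/2*e1 - 27/2*e3 + 3/2*e12 - 1/2*e23
second term: 63/2*e1 + 27/2*e3 - 27/10*e12 + 23/10*e23
Answer: -27*e3 + 21/5*e12 - 14/5*e23


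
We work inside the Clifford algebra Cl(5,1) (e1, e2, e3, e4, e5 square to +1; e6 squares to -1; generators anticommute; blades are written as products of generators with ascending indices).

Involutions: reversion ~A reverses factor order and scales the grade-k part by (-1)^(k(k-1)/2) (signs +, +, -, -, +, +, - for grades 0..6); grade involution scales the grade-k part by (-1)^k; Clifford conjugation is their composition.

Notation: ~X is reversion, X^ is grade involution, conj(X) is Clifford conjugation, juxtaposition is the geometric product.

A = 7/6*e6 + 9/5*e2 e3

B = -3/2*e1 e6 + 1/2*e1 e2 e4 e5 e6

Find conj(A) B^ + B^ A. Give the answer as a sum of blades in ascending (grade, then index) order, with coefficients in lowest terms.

first term: 7/4*e1 + 27/10*e1 e2 e3 e6 - 7/12*e1 e2 e4 e5 - 9/10*e1 e3 e4 e5 e6
second term: 7/4*e1 - 27/10*e1 e2 e3 e6 + 7/12*e1 e2 e4 e5 - 9/10*e1 e3 e4 e5 e6
Answer: 7/2*e1 - 9/5*e1 e3 e4 e5 e6
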